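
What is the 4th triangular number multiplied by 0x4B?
Convert the 4th triangular number (triangular index) → 4×5/2 = 10 (decimal)
Convert 0x4B (hexadecimal) → 4×16 + 11 = 75 (decimal)
Compute 10 × 75 = 750
750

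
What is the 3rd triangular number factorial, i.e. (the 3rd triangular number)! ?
Convert the 3rd triangular number (triangular index) → 3×4/2 = 6 (decimal)
Compute 6! = 720
720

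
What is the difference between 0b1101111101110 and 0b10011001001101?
Convert 0b1101111101110 (binary) → 4096 + 2048 + 512 + 256 + 128 + 64 + 32 + 8 + 4 + 2 = 7150 (decimal)
Convert 0b10011001001101 (binary) → 8192 + 1024 + 512 + 64 + 8 + 4 + 1 = 9805 (decimal)
Difference: |7150 - 9805| = 2655
2655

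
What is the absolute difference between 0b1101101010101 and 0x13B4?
Convert 0b1101101010101 (binary) → 4096 + 2048 + 512 + 256 + 64 + 16 + 4 + 1 = 6997 (decimal)
Convert 0x13B4 (hexadecimal) → 1×4096 + 3×256 + 11×16 + 4 = 5044 (decimal)
Compute |6997 - 5044| = 1953
1953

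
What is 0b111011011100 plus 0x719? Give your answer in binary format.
Convert 0b111011011100 (binary) → 2048 + 1024 + 512 + 128 + 64 + 16 + 8 + 4 = 3804 (decimal)
Convert 0x719 (hexadecimal) → 7×256 + 1×16 + 9 = 1817 (decimal)
Compute 3804 + 1817 = 5621
Convert 5621 (decimal) → 5621 = 4096 + 1024 + 256 + 128 + 64 + 32 + 16 + 4 + 1 → 0b1010111110101 (binary)
0b1010111110101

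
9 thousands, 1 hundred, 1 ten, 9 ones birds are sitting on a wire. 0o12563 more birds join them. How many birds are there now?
Convert 9 thousands, 1 hundred, 1 ten, 9 ones (place-value notation) → 9×1000 + 1×100 + 1×10 + 9 = 9119 (decimal)
Convert 0o12563 (octal) → 1×4096 + 2×512 + 5×64 + 6×8 + 3 = 5491 (decimal)
Compute 9119 + 5491 = 14610
14610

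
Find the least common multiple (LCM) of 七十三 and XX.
Convert 七十三 (Chinese numeral) → 7×10 + 3 = 73 (decimal)
Convert XX (Roman numeral) → 10 + 10 = 20 (decimal)
Compute lcm(73, 20) = 1460
1460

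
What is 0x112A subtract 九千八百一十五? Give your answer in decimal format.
Convert 0x112A (hexadecimal) → 1×4096 + 1×256 + 2×16 + 10 = 4394 (decimal)
Convert 九千八百一十五 (Chinese numeral) → 9×1000 + 8×100 + 1×10 + 5 = 9815 (decimal)
Compute 4394 - 9815 = -5421
-5421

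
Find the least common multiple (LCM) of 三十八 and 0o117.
Convert 三十八 (Chinese numeral) → 3×10 + 8 = 38 (decimal)
Convert 0o117 (octal) → 1×64 + 1×8 + 7 = 79 (decimal)
Compute lcm(38, 79) = 3002
3002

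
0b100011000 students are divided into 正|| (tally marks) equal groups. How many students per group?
Convert 0b100011000 (binary) → 256 + 16 + 8 = 280 (decimal)
Convert 正|| (tally marks) → 5 + 2 = 7 (decimal)
Compute 280 ÷ 7 = 40
40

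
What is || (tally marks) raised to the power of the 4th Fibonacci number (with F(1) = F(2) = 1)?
Convert || (tally marks) → 2 (decimal)
Convert the 4th Fibonacci number (with F(1) = F(2) = 1) (Fibonacci index) → 1, 1, 2, 3 → 3 (decimal)
Compute 2 ^ 3 = 8
8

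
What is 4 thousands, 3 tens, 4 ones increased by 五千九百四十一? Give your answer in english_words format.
Convert 4 thousands, 3 tens, 4 ones (place-value notation) → 4×1000 + 3×10 + 4 = 4034 (decimal)
Convert 五千九百四十一 (Chinese numeral) → 5×1000 + 9×100 + 4×10 + 1 = 5941 (decimal)
Compute 4034 + 5941 = 9975
Convert 9975 (decimal) → 9975 = 9×1000 + 9×100 + 75 → nine thousand nine hundred seventy-five (English words)
nine thousand nine hundred seventy-five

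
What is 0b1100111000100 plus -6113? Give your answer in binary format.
Convert 0b1100111000100 (binary) → 4096 + 2048 + 256 + 128 + 64 + 4 = 6596 (decimal)
Compute 6596 + -6113 = 483
Convert 483 (decimal) → 483 = 256 + 128 + 64 + 32 + 2 + 1 → 0b111100011 (binary)
0b111100011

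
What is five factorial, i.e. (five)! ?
Convert five (English words) → 5 (decimal)
Compute 5! = 120
120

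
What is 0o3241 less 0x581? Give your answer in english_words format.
Convert 0o3241 (octal) → 3×512 + 2×64 + 4×8 + 1 = 1697 (decimal)
Convert 0x581 (hexadecimal) → 5×256 + 8×16 + 1 = 1409 (decimal)
Compute 1697 - 1409 = 288
Convert 288 (decimal) → 288 = 2×100 + 88 → two hundred eighty-eight (English words)
two hundred eighty-eight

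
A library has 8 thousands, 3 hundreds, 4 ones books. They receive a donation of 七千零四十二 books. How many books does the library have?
Convert 8 thousands, 3 hundreds, 4 ones (place-value notation) → 8×1000 + 3×100 + 4 = 8304 (decimal)
Convert 七千零四十二 (Chinese numeral) → 7×1000 + 4×10 + 2 = 7042 (decimal)
Compute 8304 + 7042 = 15346
15346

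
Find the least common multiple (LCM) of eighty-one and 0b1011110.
Convert eighty-one (English words) → 81 (decimal)
Convert 0b1011110 (binary) → 64 + 16 + 8 + 4 + 2 = 94 (decimal)
Compute lcm(81, 94) = 7614
7614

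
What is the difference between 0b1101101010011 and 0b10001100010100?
Convert 0b1101101010011 (binary) → 4096 + 2048 + 512 + 256 + 64 + 16 + 2 + 1 = 6995 (decimal)
Convert 0b10001100010100 (binary) → 8192 + 512 + 256 + 16 + 4 = 8980 (decimal)
Difference: |6995 - 8980| = 1985
1985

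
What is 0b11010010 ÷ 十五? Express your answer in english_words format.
Convert 0b11010010 (binary) → 128 + 64 + 16 + 2 = 210 (decimal)
Convert 十五 (Chinese numeral) → 1×10 + 5 = 15 (decimal)
Compute 210 ÷ 15 = 14
Convert 14 (decimal) → fourteen (English words)
fourteen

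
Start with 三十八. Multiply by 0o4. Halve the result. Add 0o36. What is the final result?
Convert 三十八 (Chinese numeral) → 3×10 + 8 = 38 (decimal)
Start: 38
Convert 0o4 (octal) → 4 (decimal)
38 × 4 = 152
152 ÷ 2 = 76
Convert 0o36 (octal) → 3×8 + 6 = 30 (decimal)
76 + 30 = 106
106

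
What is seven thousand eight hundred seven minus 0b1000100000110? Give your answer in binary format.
Convert seven thousand eight hundred seven (English words) → 7×1000 + 8×100 + 7 = 7807 (decimal)
Convert 0b1000100000110 (binary) → 4096 + 256 + 4 + 2 = 4358 (decimal)
Compute 7807 - 4358 = 3449
Convert 3449 (decimal) → 3449 = 2048 + 1024 + 256 + 64 + 32 + 16 + 8 + 1 → 0b110101111001 (binary)
0b110101111001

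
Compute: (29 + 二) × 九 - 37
Convert 二 (Chinese numeral) → 2 (decimal)
Convert 九 (Chinese numeral) → 9 (decimal)
Expression in decimal: (29 + 2) × 9 - 37
Parentheses first: 29 + 2 = 31
Multiply: 31 × 9 = 279
Subtract: 279 - 37 = 242
242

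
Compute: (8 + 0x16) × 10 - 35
Convert 0x16 (hexadecimal) → 1×16 + 6 = 22 (decimal)
Expression in decimal: (8 + 22) × 10 - 35
Parentheses first: 8 + 22 = 30
Multiply: 30 × 10 = 300
Subtract: 300 - 35 = 265
265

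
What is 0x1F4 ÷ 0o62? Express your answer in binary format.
Convert 0x1F4 (hexadecimal) → 1×256 + 15×16 + 4 = 500 (decimal)
Convert 0o62 (octal) → 6×8 + 2 = 50 (decimal)
Compute 500 ÷ 50 = 10
Convert 10 (decimal) → 10 = 8 + 2 → 0b1010 (binary)
0b1010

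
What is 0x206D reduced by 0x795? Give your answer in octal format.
Convert 0x206D (hexadecimal) → 2×4096 + 6×16 + 13 = 8301 (decimal)
Convert 0x795 (hexadecimal) → 7×256 + 9×16 + 5 = 1941 (decimal)
Compute 8301 - 1941 = 6360
Convert 6360 (decimal) → 6360 = 1×4096 + 4×512 + 3×64 + 3×8 → 0o14330 (octal)
0o14330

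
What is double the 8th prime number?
The 8th prime number = 19
Compute 19 × 2 = 38
38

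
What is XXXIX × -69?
Convert XXXIX (Roman numeral) → 10 + 10 + 10 + 9 = 39 (decimal)
Compute 39 × -69 = -2691
-2691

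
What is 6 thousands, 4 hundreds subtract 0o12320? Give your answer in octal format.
Convert 6 thousands, 4 hundreds (place-value notation) → 6×1000 + 4×100 = 6400 (decimal)
Convert 0o12320 (octal) → 1×4096 + 2×512 + 3×64 + 2×8 = 5328 (decimal)
Compute 6400 - 5328 = 1072
Convert 1072 (decimal) → 1072 = 2×512 + 6×8 → 0o2060 (octal)
0o2060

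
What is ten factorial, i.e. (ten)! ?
Convert ten (English words) → 10 (decimal)
Compute 10! = 3628800
3628800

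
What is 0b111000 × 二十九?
Convert 0b111000 (binary) → 32 + 16 + 8 = 56 (decimal)
Convert 二十九 (Chinese numeral) → 2×10 + 9 = 29 (decimal)
Compute 56 × 29 = 1624
1624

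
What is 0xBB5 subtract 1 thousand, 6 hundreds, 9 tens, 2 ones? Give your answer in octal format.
Convert 0xBB5 (hexadecimal) → 11×256 + 11×16 + 5 = 2997 (decimal)
Convert 1 thousand, 6 hundreds, 9 tens, 2 ones (place-value notation) → 1×1000 + 6×100 + 9×10 + 2 = 1692 (decimal)
Compute 2997 - 1692 = 1305
Convert 1305 (decimal) → 1305 = 2×512 + 4×64 + 3×8 + 1 → 0o2431 (octal)
0o2431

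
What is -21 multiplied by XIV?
Convert XIV (Roman numeral) → 10 + 4 = 14 (decimal)
Compute -21 × 14 = -294
-294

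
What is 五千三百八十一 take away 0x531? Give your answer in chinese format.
Convert 五千三百八十一 (Chinese numeral) → 5×1000 + 3×100 + 8×10 + 1 = 5381 (decimal)
Convert 0x531 (hexadecimal) → 5×256 + 3×16 + 1 = 1329 (decimal)
Compute 5381 - 1329 = 4052
Convert 4052 (decimal) → 4052 = 4×1000 + 5×10 + 2 → 四千零五十二 (Chinese numeral)
四千零五十二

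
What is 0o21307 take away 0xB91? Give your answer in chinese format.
Convert 0o21307 (octal) → 2×4096 + 1×512 + 3×64 + 7 = 8903 (decimal)
Convert 0xB91 (hexadecimal) → 11×256 + 9×16 + 1 = 2961 (decimal)
Compute 8903 - 2961 = 5942
Convert 5942 (decimal) → 5942 = 5×1000 + 9×100 + 4×10 + 2 → 五千九百四十二 (Chinese numeral)
五千九百四十二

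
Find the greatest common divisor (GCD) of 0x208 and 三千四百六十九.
Convert 0x208 (hexadecimal) → 2×256 + 8 = 520 (decimal)
Convert 三千四百六十九 (Chinese numeral) → 3×1000 + 4×100 + 6×10 + 9 = 3469 (decimal)
Compute gcd(520, 3469) = 1
1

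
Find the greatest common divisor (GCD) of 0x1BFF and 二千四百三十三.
Convert 0x1BFF (hexadecimal) → 1×4096 + 11×256 + 15×16 + 15 = 7167 (decimal)
Convert 二千四百三十三 (Chinese numeral) → 2×1000 + 4×100 + 3×10 + 3 = 2433 (decimal)
Compute gcd(7167, 2433) = 3
3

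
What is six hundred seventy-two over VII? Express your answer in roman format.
Convert six hundred seventy-two (English words) → 6×100 + 72 = 672 (decimal)
Convert VII (Roman numeral) → 5 + 1 + 1 = 7 (decimal)
Compute 672 ÷ 7 = 96
Convert 96 (decimal) → 96 = 90 + 5 + 1 → XCVI (Roman numeral)
XCVI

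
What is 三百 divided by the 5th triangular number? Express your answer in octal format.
Convert 三百 (Chinese numeral) → 3×100 = 300 (decimal)
Convert the 5th triangular number (triangular index) → 5×6/2 = 15 (decimal)
Compute 300 ÷ 15 = 20
Convert 20 (decimal) → 20 = 2×8 + 4 → 0o24 (octal)
0o24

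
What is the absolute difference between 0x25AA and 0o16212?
Convert 0x25AA (hexadecimal) → 2×4096 + 5×256 + 10×16 + 10 = 9642 (decimal)
Convert 0o16212 (octal) → 1×4096 + 6×512 + 2×64 + 1×8 + 2 = 7306 (decimal)
Compute |9642 - 7306| = 2336
2336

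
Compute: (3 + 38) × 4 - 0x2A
Convert 0x2A (hexadecimal) → 2×16 + 10 = 42 (decimal)
Expression in decimal: (3 + 38) × 4 - 42
Parentheses first: 3 + 38 = 41
Multiply: 41 × 4 = 164
Subtract: 164 - 42 = 122
122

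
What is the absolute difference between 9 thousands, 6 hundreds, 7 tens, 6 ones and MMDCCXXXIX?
Convert 9 thousands, 6 hundreds, 7 tens, 6 ones (place-value notation) → 9×1000 + 6×100 + 7×10 + 6 = 9676 (decimal)
Convert MMDCCXXXIX (Roman numeral) → 1000 + 1000 + 500 + 100 + 100 + 10 + 10 + 10 + 9 = 2739 (decimal)
Compute |9676 - 2739| = 6937
6937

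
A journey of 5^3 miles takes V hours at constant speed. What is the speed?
Convert 5^3 (power) → 125 (decimal)
Convert V (Roman numeral) → 5 (decimal)
Compute 125 ÷ 5 = 25
25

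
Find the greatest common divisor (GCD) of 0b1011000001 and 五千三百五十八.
Convert 0b1011000001 (binary) → 512 + 128 + 64 + 1 = 705 (decimal)
Convert 五千三百五十八 (Chinese numeral) → 5×1000 + 3×100 + 5×10 + 8 = 5358 (decimal)
Compute gcd(705, 5358) = 141
141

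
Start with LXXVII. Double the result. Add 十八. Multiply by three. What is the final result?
Convert LXXVII (Roman numeral) → 50 + 10 + 10 + 5 + 1 + 1 = 77 (decimal)
Start: 77
77 × 2 = 154
Convert 十八 (Chinese numeral) → 1×10 + 8 = 18 (decimal)
154 + 18 = 172
Convert three (English words) → 3 (decimal)
172 × 3 = 516
516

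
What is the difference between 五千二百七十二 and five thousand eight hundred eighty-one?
Convert 五千二百七十二 (Chinese numeral) → 5×1000 + 2×100 + 7×10 + 2 = 5272 (decimal)
Convert five thousand eight hundred eighty-one (English words) → 5×1000 + 8×100 + 81 = 5881 (decimal)
Difference: |5272 - 5881| = 609
609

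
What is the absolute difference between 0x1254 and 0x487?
Convert 0x1254 (hexadecimal) → 1×4096 + 2×256 + 5×16 + 4 = 4692 (decimal)
Convert 0x487 (hexadecimal) → 4×256 + 8×16 + 7 = 1159 (decimal)
Compute |4692 - 1159| = 3533
3533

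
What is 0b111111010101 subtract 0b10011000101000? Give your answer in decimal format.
Convert 0b111111010101 (binary) → 2048 + 1024 + 512 + 256 + 128 + 64 + 16 + 4 + 1 = 4053 (decimal)
Convert 0b10011000101000 (binary) → 8192 + 1024 + 512 + 32 + 8 = 9768 (decimal)
Compute 4053 - 9768 = -5715
-5715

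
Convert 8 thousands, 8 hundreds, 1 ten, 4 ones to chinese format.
Convert 8 thousands, 8 hundreds, 1 ten, 4 ones (place-value notation) → 8×1000 + 8×100 + 1×10 + 4 = 8814 (decimal)
Convert 8814 (decimal) → 8814 = 8×1000 + 8×100 + 1×10 + 4 → 八千八百一十四 (Chinese numeral)
八千八百一十四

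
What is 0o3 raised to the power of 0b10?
Convert 0o3 (octal) → 3 (decimal)
Convert 0b10 (binary) → 2 (decimal)
Compute 3 ^ 2 = 9
9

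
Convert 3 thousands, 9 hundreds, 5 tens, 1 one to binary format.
Convert 3 thousands, 9 hundreds, 5 tens, 1 one (place-value notation) → 3×1000 + 9×100 + 5×10 + 1 = 3951 (decimal)
Convert 3951 (decimal) → 3951 = 2048 + 1024 + 512 + 256 + 64 + 32 + 8 + 4 + 2 + 1 → 0b111101101111 (binary)
0b111101101111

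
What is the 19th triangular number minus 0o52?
The 19th triangular number = 19×20/2 = 190
Convert 0o52 (octal) → 5×8 + 2 = 42 (decimal)
Compute 190 - 42 = 148
148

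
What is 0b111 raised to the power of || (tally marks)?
Convert 0b111 (binary) → 4 + 2 + 1 = 7 (decimal)
Convert || (tally marks) → 2 (decimal)
Compute 7 ^ 2 = 49
49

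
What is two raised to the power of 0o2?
Convert two (English words) → 2 (decimal)
Convert 0o2 (octal) → 2 (decimal)
Compute 2 ^ 2 = 4
4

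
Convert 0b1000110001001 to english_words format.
Convert 0b1000110001001 (binary) → 4096 + 256 + 128 + 8 + 1 = 4489 (decimal)
Convert 4489 (decimal) → 4489 = 4×1000 + 4×100 + 89 → four thousand four hundred eighty-nine (English words)
four thousand four hundred eighty-nine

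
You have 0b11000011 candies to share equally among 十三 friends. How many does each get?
Convert 0b11000011 (binary) → 128 + 64 + 2 + 1 = 195 (decimal)
Convert 十三 (Chinese numeral) → 1×10 + 3 = 13 (decimal)
Compute 195 ÷ 13 = 15
15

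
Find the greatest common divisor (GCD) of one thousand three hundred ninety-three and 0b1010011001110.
Convert one thousand three hundred ninety-three (English words) → 1×1000 + 3×100 + 93 = 1393 (decimal)
Convert 0b1010011001110 (binary) → 4096 + 1024 + 128 + 64 + 8 + 4 + 2 = 5326 (decimal)
Compute gcd(1393, 5326) = 1
1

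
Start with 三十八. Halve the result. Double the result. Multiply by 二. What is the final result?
Convert 三十八 (Chinese numeral) → 3×10 + 8 = 38 (decimal)
Start: 38
38 ÷ 2 = 19
19 × 2 = 38
Convert 二 (Chinese numeral) → 2 (decimal)
38 × 2 = 76
76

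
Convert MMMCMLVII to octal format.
Convert MMMCMLVII (Roman numeral) → 1000 + 1000 + 1000 + 900 + 50 + 5 + 1 + 1 = 3957 (decimal)
Convert 3957 (decimal) → 3957 = 7×512 + 5×64 + 6×8 + 5 → 0o7565 (octal)
0o7565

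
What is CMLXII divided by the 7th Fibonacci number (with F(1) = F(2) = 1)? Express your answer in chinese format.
Convert CMLXII (Roman numeral) → 900 + 50 + 10 + 1 + 1 = 962 (decimal)
Convert the 7th Fibonacci number (with F(1) = F(2) = 1) (Fibonacci index) → 1, 1, 2, 3, 5, 8, 13 → 13 (decimal)
Compute 962 ÷ 13 = 74
Convert 74 (decimal) → 74 = 7×10 + 4 → 七十四 (Chinese numeral)
七十四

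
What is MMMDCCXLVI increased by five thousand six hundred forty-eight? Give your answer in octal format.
Convert MMMDCCXLVI (Roman numeral) → 1000 + 1000 + 1000 + 500 + 100 + 100 + 40 + 5 + 1 = 3746 (decimal)
Convert five thousand six hundred forty-eight (English words) → 5×1000 + 6×100 + 48 = 5648 (decimal)
Compute 3746 + 5648 = 9394
Convert 9394 (decimal) → 9394 = 2×4096 + 2×512 + 2×64 + 6×8 + 2 → 0o22262 (octal)
0o22262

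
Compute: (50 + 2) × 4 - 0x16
Convert 0x16 (hexadecimal) → 1×16 + 6 = 22 (decimal)
Expression in decimal: (50 + 2) × 4 - 22
Parentheses first: 50 + 2 = 52
Multiply: 52 × 4 = 208
Subtract: 208 - 22 = 186
186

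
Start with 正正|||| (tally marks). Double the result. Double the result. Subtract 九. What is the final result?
Convert 正正|||| (tally marks) → 5 + 5 + 4 = 14 (decimal)
Start: 14
14 × 2 = 28
28 × 2 = 56
Convert 九 (Chinese numeral) → 9 (decimal)
56 - 9 = 47
47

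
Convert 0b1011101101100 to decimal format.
Convert 0b1011101101100 (binary) → 4096 + 1024 + 512 + 256 + 64 + 32 + 8 + 4 = 5996 (decimal)
5996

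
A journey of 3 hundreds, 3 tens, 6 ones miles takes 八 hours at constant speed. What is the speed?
Convert 3 hundreds, 3 tens, 6 ones (place-value notation) → 3×100 + 3×10 + 6 = 336 (decimal)
Convert 八 (Chinese numeral) → 8 (decimal)
Compute 336 ÷ 8 = 42
42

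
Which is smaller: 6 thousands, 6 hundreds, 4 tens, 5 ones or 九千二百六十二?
Convert 6 thousands, 6 hundreds, 4 tens, 5 ones (place-value notation) → 6×1000 + 6×100 + 4×10 + 5 = 6645 (decimal)
Convert 九千二百六十二 (Chinese numeral) → 9×1000 + 2×100 + 6×10 + 2 = 9262 (decimal)
Compare 6645 vs 9262: smaller = 6645
6645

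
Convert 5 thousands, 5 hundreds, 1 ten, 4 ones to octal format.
Convert 5 thousands, 5 hundreds, 1 ten, 4 ones (place-value notation) → 5×1000 + 5×100 + 1×10 + 4 = 5514 (decimal)
Convert 5514 (decimal) → 5514 = 1×4096 + 2×512 + 6×64 + 1×8 + 2 → 0o12612 (octal)
0o12612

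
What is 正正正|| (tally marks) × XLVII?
Convert 正正正|| (tally marks) → 5 + 5 + 5 + 2 = 17 (decimal)
Convert XLVII (Roman numeral) → 40 + 5 + 1 + 1 = 47 (decimal)
Compute 17 × 47 = 799
799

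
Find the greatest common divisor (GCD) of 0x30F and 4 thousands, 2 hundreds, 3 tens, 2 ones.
Convert 0x30F (hexadecimal) → 3×256 + 15 = 783 (decimal)
Convert 4 thousands, 2 hundreds, 3 tens, 2 ones (place-value notation) → 4×1000 + 2×100 + 3×10 + 2 = 4232 (decimal)
Compute gcd(783, 4232) = 1
1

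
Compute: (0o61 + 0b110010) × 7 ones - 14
Convert 0o61 (octal) → 6×8 + 1 = 49 (decimal)
Convert 0b110010 (binary) → 32 + 16 + 2 = 50 (decimal)
Convert 7 ones (place-value notation) → 7 (decimal)
Expression in decimal: (49 + 50) × 7 - 14
Parentheses first: 49 + 50 = 99
Multiply: 99 × 7 = 693
Subtract: 693 - 14 = 679
679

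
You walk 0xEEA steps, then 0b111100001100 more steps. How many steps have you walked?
Convert 0xEEA (hexadecimal) → 14×256 + 14×16 + 10 = 3818 (decimal)
Convert 0b111100001100 (binary) → 2048 + 1024 + 512 + 256 + 8 + 4 = 3852 (decimal)
Compute 3818 + 3852 = 7670
7670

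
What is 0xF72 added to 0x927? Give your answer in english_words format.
Convert 0xF72 (hexadecimal) → 15×256 + 7×16 + 2 = 3954 (decimal)
Convert 0x927 (hexadecimal) → 9×256 + 2×16 + 7 = 2343 (decimal)
Compute 3954 + 2343 = 6297
Convert 6297 (decimal) → 6297 = 6×1000 + 2×100 + 97 → six thousand two hundred ninety-seven (English words)
six thousand two hundred ninety-seven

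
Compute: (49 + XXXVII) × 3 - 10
Convert XXXVII (Roman numeral) → 10 + 10 + 10 + 5 + 1 + 1 = 37 (decimal)
Expression in decimal: (49 + 37) × 3 - 10
Parentheses first: 49 + 37 = 86
Multiply: 86 × 3 = 258
Subtract: 258 - 10 = 248
248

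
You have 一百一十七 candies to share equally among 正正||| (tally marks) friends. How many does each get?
Convert 一百一十七 (Chinese numeral) → 1×100 + 1×10 + 7 = 117 (decimal)
Convert 正正||| (tally marks) → 5 + 5 + 3 = 13 (decimal)
Compute 117 ÷ 13 = 9
9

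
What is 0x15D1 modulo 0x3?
Convert 0x15D1 (hexadecimal) → 1×4096 + 5×256 + 13×16 + 1 = 5585 (decimal)
Convert 0x3 (hexadecimal) → 3 (decimal)
Compute 5585 mod 3 = 2
2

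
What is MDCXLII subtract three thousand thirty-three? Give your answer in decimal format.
Convert MDCXLII (Roman numeral) → 1000 + 500 + 100 + 40 + 1 + 1 = 1642 (decimal)
Convert three thousand thirty-three (English words) → 3×1000 + 33 = 3033 (decimal)
Compute 1642 - 3033 = -1391
-1391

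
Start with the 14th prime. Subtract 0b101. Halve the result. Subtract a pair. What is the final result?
Convert the 14th prime (prime index) → 43 (decimal)
Start: 43
Convert 0b101 (binary) → 4 + 1 = 5 (decimal)
43 - 5 = 38
38 ÷ 2 = 19
Convert a pair (colloquial) → 2 (decimal)
19 - 2 = 17
17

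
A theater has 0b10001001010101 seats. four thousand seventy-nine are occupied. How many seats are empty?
Convert 0b10001001010101 (binary) → 8192 + 512 + 64 + 16 + 4 + 1 = 8789 (decimal)
Convert four thousand seventy-nine (English words) → 4×1000 + 79 = 4079 (decimal)
Compute 8789 - 4079 = 4710
4710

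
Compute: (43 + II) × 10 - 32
Convert II (Roman numeral) → 1 + 1 = 2 (decimal)
Expression in decimal: (43 + 2) × 10 - 32
Parentheses first: 43 + 2 = 45
Multiply: 45 × 10 = 450
Subtract: 450 - 32 = 418
418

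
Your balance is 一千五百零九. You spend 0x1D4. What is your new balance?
Convert 一千五百零九 (Chinese numeral) → 1×1000 + 5×100 + 9 = 1509 (decimal)
Convert 0x1D4 (hexadecimal) → 1×256 + 13×16 + 4 = 468 (decimal)
Compute 1509 - 468 = 1041
1041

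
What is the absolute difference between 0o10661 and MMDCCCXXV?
Convert 0o10661 (octal) → 1×4096 + 6×64 + 6×8 + 1 = 4529 (decimal)
Convert MMDCCCXXV (Roman numeral) → 1000 + 1000 + 500 + 100 + 100 + 100 + 10 + 10 + 5 = 2825 (decimal)
Compute |4529 - 2825| = 1704
1704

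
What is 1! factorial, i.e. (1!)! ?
Convert 1! (factorial) → 1 (decimal)
Compute 1! = 1
1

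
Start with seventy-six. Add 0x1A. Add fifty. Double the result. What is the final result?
Convert seventy-six (English words) → 76 (decimal)
Start: 76
Convert 0x1A (hexadecimal) → 1×16 + 10 = 26 (decimal)
76 + 26 = 102
Convert fifty (English words) → 50 (decimal)
102 + 50 = 152
152 × 2 = 304
304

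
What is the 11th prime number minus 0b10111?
The 11th prime number = 31
Convert 0b10111 (binary) → 16 + 4 + 2 + 1 = 23 (decimal)
Compute 31 - 23 = 8
8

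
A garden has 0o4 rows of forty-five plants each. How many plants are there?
Convert forty-five (English words) → 45 (decimal)
Convert 0o4 (octal) → 4 (decimal)
Compute 45 × 4 = 180
180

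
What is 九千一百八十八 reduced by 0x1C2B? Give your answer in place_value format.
Convert 九千一百八十八 (Chinese numeral) → 9×1000 + 1×100 + 8×10 + 8 = 9188 (decimal)
Convert 0x1C2B (hexadecimal) → 1×4096 + 12×256 + 2×16 + 11 = 7211 (decimal)
Compute 9188 - 7211 = 1977
Convert 1977 (decimal) → 1977 = 1×1000 + 9×100 + 7×10 + 7 → 1 thousand, 9 hundreds, 7 tens, 7 ones (place-value notation)
1 thousand, 9 hundreds, 7 tens, 7 ones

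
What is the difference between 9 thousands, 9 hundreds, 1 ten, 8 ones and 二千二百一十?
Convert 9 thousands, 9 hundreds, 1 ten, 8 ones (place-value notation) → 9×1000 + 9×100 + 1×10 + 8 = 9918 (decimal)
Convert 二千二百一十 (Chinese numeral) → 2×1000 + 2×100 + 1×10 = 2210 (decimal)
Difference: |9918 - 2210| = 7708
7708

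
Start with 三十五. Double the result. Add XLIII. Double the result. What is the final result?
Convert 三十五 (Chinese numeral) → 3×10 + 5 = 35 (decimal)
Start: 35
35 × 2 = 70
Convert XLIII (Roman numeral) → 40 + 1 + 1 + 1 = 43 (decimal)
70 + 43 = 113
113 × 2 = 226
226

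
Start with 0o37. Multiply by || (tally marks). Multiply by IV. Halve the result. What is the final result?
Convert 0o37 (octal) → 3×8 + 7 = 31 (decimal)
Start: 31
Convert || (tally marks) → 2 (decimal)
31 × 2 = 62
Convert IV (Roman numeral) → 4 (decimal)
62 × 4 = 248
248 ÷ 2 = 124
124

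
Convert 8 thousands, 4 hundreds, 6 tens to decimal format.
Convert 8 thousands, 4 hundreds, 6 tens (place-value notation) → 8×1000 + 4×100 + 6×10 = 8460 (decimal)
8460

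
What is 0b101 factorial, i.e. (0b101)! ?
Convert 0b101 (binary) → 4 + 1 = 5 (decimal)
Compute 5! = 120
120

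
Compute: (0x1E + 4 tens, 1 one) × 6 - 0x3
Convert 0x1E (hexadecimal) → 1×16 + 14 = 30 (decimal)
Convert 4 tens, 1 one (place-value notation) → 4×10 + 1 = 41 (decimal)
Convert 0x3 (hexadecimal) → 3 (decimal)
Expression in decimal: (30 + 41) × 6 - 3
Parentheses first: 30 + 41 = 71
Multiply: 71 × 6 = 426
Subtract: 426 - 3 = 423
423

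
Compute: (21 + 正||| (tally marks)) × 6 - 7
Convert 正||| (tally marks) → 5 + 3 = 8 (decimal)
Expression in decimal: (21 + 8) × 6 - 7
Parentheses first: 21 + 8 = 29
Multiply: 29 × 6 = 174
Subtract: 174 - 7 = 167
167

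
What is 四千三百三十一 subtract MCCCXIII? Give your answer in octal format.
Convert 四千三百三十一 (Chinese numeral) → 4×1000 + 3×100 + 3×10 + 1 = 4331 (decimal)
Convert MCCCXIII (Roman numeral) → 1000 + 100 + 100 + 100 + 10 + 1 + 1 + 1 = 1313 (decimal)
Compute 4331 - 1313 = 3018
Convert 3018 (decimal) → 3018 = 5×512 + 7×64 + 1×8 + 2 → 0o5712 (octal)
0o5712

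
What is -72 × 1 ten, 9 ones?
Convert 1 ten, 9 ones (place-value notation) → 1×10 + 9 = 19 (decimal)
Compute -72 × 19 = -1368
-1368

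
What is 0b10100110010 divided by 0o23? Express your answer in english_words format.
Convert 0b10100110010 (binary) → 1024 + 256 + 32 + 16 + 2 = 1330 (decimal)
Convert 0o23 (octal) → 2×8 + 3 = 19 (decimal)
Compute 1330 ÷ 19 = 70
Convert 70 (decimal) → seventy (English words)
seventy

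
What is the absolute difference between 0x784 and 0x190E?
Convert 0x784 (hexadecimal) → 7×256 + 8×16 + 4 = 1924 (decimal)
Convert 0x190E (hexadecimal) → 1×4096 + 9×256 + 14 = 6414 (decimal)
Compute |1924 - 6414| = 4490
4490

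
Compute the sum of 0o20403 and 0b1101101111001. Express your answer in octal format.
Convert 0o20403 (octal) → 2×4096 + 4×64 + 3 = 8451 (decimal)
Convert 0b1101101111001 (binary) → 4096 + 2048 + 512 + 256 + 64 + 32 + 16 + 8 + 1 = 7033 (decimal)
Compute 8451 + 7033 = 15484
Convert 15484 (decimal) → 15484 = 3×4096 + 6×512 + 1×64 + 7×8 + 4 → 0o36174 (octal)
0o36174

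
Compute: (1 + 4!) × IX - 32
Convert 4! (factorial) → 24 (decimal)
Convert IX (Roman numeral) → 9 (decimal)
Expression in decimal: (1 + 24) × 9 - 32
Parentheses first: 1 + 24 = 25
Multiply: 25 × 9 = 225
Subtract: 225 - 32 = 193
193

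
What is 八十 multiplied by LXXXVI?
Convert 八十 (Chinese numeral) → 8×10 = 80 (decimal)
Convert LXXXVI (Roman numeral) → 50 + 10 + 10 + 10 + 5 + 1 = 86 (decimal)
Compute 80 × 86 = 6880
6880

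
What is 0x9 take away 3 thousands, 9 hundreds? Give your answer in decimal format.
Convert 0x9 (hexadecimal) → 9 (decimal)
Convert 3 thousands, 9 hundreds (place-value notation) → 3×1000 + 9×100 = 3900 (decimal)
Compute 9 - 3900 = -3891
-3891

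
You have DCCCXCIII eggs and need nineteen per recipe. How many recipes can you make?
Convert DCCCXCIII (Roman numeral) → 500 + 100 + 100 + 100 + 90 + 1 + 1 + 1 = 893 (decimal)
Convert nineteen (English words) → 19 (decimal)
Compute 893 ÷ 19 = 47
47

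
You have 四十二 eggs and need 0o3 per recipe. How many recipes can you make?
Convert 四十二 (Chinese numeral) → 4×10 + 2 = 42 (decimal)
Convert 0o3 (octal) → 3 (decimal)
Compute 42 ÷ 3 = 14
14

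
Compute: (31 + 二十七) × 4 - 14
Convert 二十七 (Chinese numeral) → 2×10 + 7 = 27 (decimal)
Expression in decimal: (31 + 27) × 4 - 14
Parentheses first: 31 + 27 = 58
Multiply: 58 × 4 = 232
Subtract: 232 - 14 = 218
218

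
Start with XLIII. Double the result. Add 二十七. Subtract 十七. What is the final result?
Convert XLIII (Roman numeral) → 40 + 1 + 1 + 1 = 43 (decimal)
Start: 43
43 × 2 = 86
Convert 二十七 (Chinese numeral) → 2×10 + 7 = 27 (decimal)
86 + 27 = 113
Convert 十七 (Chinese numeral) → 1×10 + 7 = 17 (decimal)
113 - 17 = 96
96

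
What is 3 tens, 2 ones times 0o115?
Convert 3 tens, 2 ones (place-value notation) → 3×10 + 2 = 32 (decimal)
Convert 0o115 (octal) → 1×64 + 1×8 + 5 = 77 (decimal)
Compute 32 × 77 = 2464
2464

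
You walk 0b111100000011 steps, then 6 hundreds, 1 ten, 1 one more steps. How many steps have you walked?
Convert 0b111100000011 (binary) → 2048 + 1024 + 512 + 256 + 2 + 1 = 3843 (decimal)
Convert 6 hundreds, 1 ten, 1 one (place-value notation) → 6×100 + 1×10 + 1 = 611 (decimal)
Compute 3843 + 611 = 4454
4454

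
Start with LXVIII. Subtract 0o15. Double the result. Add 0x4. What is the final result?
Convert LXVIII (Roman numeral) → 50 + 10 + 5 + 1 + 1 + 1 = 68 (decimal)
Start: 68
Convert 0o15 (octal) → 1×8 + 5 = 13 (decimal)
68 - 13 = 55
55 × 2 = 110
Convert 0x4 (hexadecimal) → 4 (decimal)
110 + 4 = 114
114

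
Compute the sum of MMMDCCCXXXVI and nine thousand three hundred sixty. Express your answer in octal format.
Convert MMMDCCCXXXVI (Roman numeral) → 1000 + 1000 + 1000 + 500 + 100 + 100 + 100 + 10 + 10 + 10 + 5 + 1 = 3836 (decimal)
Convert nine thousand three hundred sixty (English words) → 9×1000 + 3×100 + 60 = 9360 (decimal)
Compute 3836 + 9360 = 13196
Convert 13196 (decimal) → 13196 = 3×4096 + 1×512 + 6×64 + 1×8 + 4 → 0o31614 (octal)
0o31614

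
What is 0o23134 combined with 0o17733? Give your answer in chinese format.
Convert 0o23134 (octal) → 2×4096 + 3×512 + 1×64 + 3×8 + 4 = 9820 (decimal)
Convert 0o17733 (octal) → 1×4096 + 7×512 + 7×64 + 3×8 + 3 = 8155 (decimal)
Compute 9820 + 8155 = 17975
Convert 17975 (decimal) → 17975 = 1×10000 + 7×1000 + 9×100 + 7×10 + 5 → 一万七千九百七十五 (Chinese numeral)
一万七千九百七十五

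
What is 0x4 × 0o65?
Convert 0x4 (hexadecimal) → 4 (decimal)
Convert 0o65 (octal) → 6×8 + 5 = 53 (decimal)
Compute 4 × 53 = 212
212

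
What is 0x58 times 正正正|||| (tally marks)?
Convert 0x58 (hexadecimal) → 5×16 + 8 = 88 (decimal)
Convert 正正正|||| (tally marks) → 5 + 5 + 5 + 4 = 19 (decimal)
Compute 88 × 19 = 1672
1672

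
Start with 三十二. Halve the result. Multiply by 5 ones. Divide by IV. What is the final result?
Convert 三十二 (Chinese numeral) → 3×10 + 2 = 32 (decimal)
Start: 32
32 ÷ 2 = 16
Convert 5 ones (place-value notation) → 5 (decimal)
16 × 5 = 80
Convert IV (Roman numeral) → 4 (decimal)
80 ÷ 4 = 20
20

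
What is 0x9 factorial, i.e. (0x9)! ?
Convert 0x9 (hexadecimal) → 9 (decimal)
Compute 9! = 362880
362880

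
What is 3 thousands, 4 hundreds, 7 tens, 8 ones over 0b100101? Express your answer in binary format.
Convert 3 thousands, 4 hundreds, 7 tens, 8 ones (place-value notation) → 3×1000 + 4×100 + 7×10 + 8 = 3478 (decimal)
Convert 0b100101 (binary) → 32 + 4 + 1 = 37 (decimal)
Compute 3478 ÷ 37 = 94
Convert 94 (decimal) → 94 = 64 + 16 + 8 + 4 + 2 → 0b1011110 (binary)
0b1011110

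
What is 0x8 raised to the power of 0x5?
Convert 0x8 (hexadecimal) → 8 (decimal)
Convert 0x5 (hexadecimal) → 5 (decimal)
Compute 8 ^ 5 = 32768
32768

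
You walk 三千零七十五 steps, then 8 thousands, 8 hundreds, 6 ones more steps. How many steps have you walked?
Convert 三千零七十五 (Chinese numeral) → 3×1000 + 7×10 + 5 = 3075 (decimal)
Convert 8 thousands, 8 hundreds, 6 ones (place-value notation) → 8×1000 + 8×100 + 6 = 8806 (decimal)
Compute 3075 + 8806 = 11881
11881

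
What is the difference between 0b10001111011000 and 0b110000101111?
Convert 0b10001111011000 (binary) → 8192 + 512 + 256 + 128 + 64 + 16 + 8 = 9176 (decimal)
Convert 0b110000101111 (binary) → 2048 + 1024 + 32 + 8 + 4 + 2 + 1 = 3119 (decimal)
Difference: |9176 - 3119| = 6057
6057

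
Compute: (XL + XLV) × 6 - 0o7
Convert XL (Roman numeral) → 40 (decimal)
Convert XLV (Roman numeral) → 40 + 5 = 45 (decimal)
Convert 0o7 (octal) → 7 (decimal)
Expression in decimal: (40 + 45) × 6 - 7
Parentheses first: 40 + 45 = 85
Multiply: 85 × 6 = 510
Subtract: 510 - 7 = 503
503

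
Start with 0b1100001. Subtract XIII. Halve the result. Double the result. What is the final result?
Convert 0b1100001 (binary) → 64 + 32 + 1 = 97 (decimal)
Start: 97
Convert XIII (Roman numeral) → 10 + 1 + 1 + 1 = 13 (decimal)
97 - 13 = 84
84 ÷ 2 = 42
42 × 2 = 84
84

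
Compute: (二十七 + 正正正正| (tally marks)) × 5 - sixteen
Convert 二十七 (Chinese numeral) → 2×10 + 7 = 27 (decimal)
Convert 正正正正| (tally marks) → 5 + 5 + 5 + 5 + 1 = 21 (decimal)
Convert sixteen (English words) → 16 (decimal)
Expression in decimal: (27 + 21) × 5 - 16
Parentheses first: 27 + 21 = 48
Multiply: 48 × 5 = 240
Subtract: 240 - 16 = 224
224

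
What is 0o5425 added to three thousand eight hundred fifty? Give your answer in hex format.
Convert 0o5425 (octal) → 5×512 + 4×64 + 2×8 + 5 = 2837 (decimal)
Convert three thousand eight hundred fifty (English words) → 3×1000 + 8×100 + 50 = 3850 (decimal)
Compute 2837 + 3850 = 6687
Convert 6687 (decimal) → 6687 = 1×4096 + 10×256 + 1×16 + 15 → 0x1A1F (hexadecimal)
0x1A1F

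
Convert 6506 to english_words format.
Convert 6506 (decimal) → 6506 = 6×1000 + 5×100 + 6 → six thousand five hundred six (English words)
six thousand five hundred six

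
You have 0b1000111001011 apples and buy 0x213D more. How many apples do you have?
Convert 0b1000111001011 (binary) → 4096 + 256 + 128 + 64 + 8 + 2 + 1 = 4555 (decimal)
Convert 0x213D (hexadecimal) → 2×4096 + 1×256 + 3×16 + 13 = 8509 (decimal)
Compute 4555 + 8509 = 13064
13064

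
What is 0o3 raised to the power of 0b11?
Convert 0o3 (octal) → 3 (decimal)
Convert 0b11 (binary) → 2 + 1 = 3 (decimal)
Compute 3 ^ 3 = 27
27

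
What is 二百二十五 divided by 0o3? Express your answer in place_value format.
Convert 二百二十五 (Chinese numeral) → 2×100 + 2×10 + 5 = 225 (decimal)
Convert 0o3 (octal) → 3 (decimal)
Compute 225 ÷ 3 = 75
Convert 75 (decimal) → 75 = 7×10 + 5 → 7 tens, 5 ones (place-value notation)
7 tens, 5 ones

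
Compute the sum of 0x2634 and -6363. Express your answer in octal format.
Convert 0x2634 (hexadecimal) → 2×4096 + 6×256 + 3×16 + 4 = 9780 (decimal)
Compute 9780 + -6363 = 3417
Convert 3417 (decimal) → 3417 = 6×512 + 5×64 + 3×8 + 1 → 0o6531 (octal)
0o6531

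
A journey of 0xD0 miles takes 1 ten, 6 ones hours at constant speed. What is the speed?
Convert 0xD0 (hexadecimal) → 13×16 = 208 (decimal)
Convert 1 ten, 6 ones (place-value notation) → 1×10 + 6 = 16 (decimal)
Compute 208 ÷ 16 = 13
13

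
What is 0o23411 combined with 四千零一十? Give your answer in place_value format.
Convert 0o23411 (octal) → 2×4096 + 3×512 + 4×64 + 1×8 + 1 = 9993 (decimal)
Convert 四千零一十 (Chinese numeral) → 4×1000 + 1×10 = 4010 (decimal)
Compute 9993 + 4010 = 14003
Convert 14003 (decimal) → 14003 = 14×1000 + 3 → 14 thousands, 3 ones (place-value notation)
14 thousands, 3 ones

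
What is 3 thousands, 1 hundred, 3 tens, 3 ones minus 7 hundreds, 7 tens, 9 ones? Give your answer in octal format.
Convert 3 thousands, 1 hundred, 3 tens, 3 ones (place-value notation) → 3×1000 + 1×100 + 3×10 + 3 = 3133 (decimal)
Convert 7 hundreds, 7 tens, 9 ones (place-value notation) → 7×100 + 7×10 + 9 = 779 (decimal)
Compute 3133 - 779 = 2354
Convert 2354 (decimal) → 2354 = 4×512 + 4×64 + 6×8 + 2 → 0o4462 (octal)
0o4462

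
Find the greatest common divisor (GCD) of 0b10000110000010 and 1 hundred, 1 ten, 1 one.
Convert 0b10000110000010 (binary) → 8192 + 256 + 128 + 2 = 8578 (decimal)
Convert 1 hundred, 1 ten, 1 one (place-value notation) → 1×100 + 1×10 + 1 = 111 (decimal)
Compute gcd(8578, 111) = 1
1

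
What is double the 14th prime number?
The 14th prime number = 43
Compute 43 × 2 = 86
86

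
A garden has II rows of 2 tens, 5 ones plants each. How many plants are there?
Convert 2 tens, 5 ones (place-value notation) → 2×10 + 5 = 25 (decimal)
Convert II (Roman numeral) → 1 + 1 = 2 (decimal)
Compute 25 × 2 = 50
50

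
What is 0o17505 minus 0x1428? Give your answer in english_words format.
Convert 0o17505 (octal) → 1×4096 + 7×512 + 5×64 + 5 = 8005 (decimal)
Convert 0x1428 (hexadecimal) → 1×4096 + 4×256 + 2×16 + 8 = 5160 (decimal)
Compute 8005 - 5160 = 2845
Convert 2845 (decimal) → 2845 = 2×1000 + 8×100 + 45 → two thousand eight hundred forty-five (English words)
two thousand eight hundred forty-five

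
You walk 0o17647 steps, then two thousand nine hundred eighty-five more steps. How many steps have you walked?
Convert 0o17647 (octal) → 1×4096 + 7×512 + 6×64 + 4×8 + 7 = 8103 (decimal)
Convert two thousand nine hundred eighty-five (English words) → 2×1000 + 9×100 + 85 = 2985 (decimal)
Compute 8103 + 2985 = 11088
11088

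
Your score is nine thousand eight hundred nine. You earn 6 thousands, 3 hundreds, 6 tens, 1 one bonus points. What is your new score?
Convert nine thousand eight hundred nine (English words) → 9×1000 + 8×100 + 9 = 9809 (decimal)
Convert 6 thousands, 3 hundreds, 6 tens, 1 one (place-value notation) → 6×1000 + 3×100 + 6×10 + 1 = 6361 (decimal)
Compute 9809 + 6361 = 16170
16170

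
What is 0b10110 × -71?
Convert 0b10110 (binary) → 16 + 4 + 2 = 22 (decimal)
Compute 22 × -71 = -1562
-1562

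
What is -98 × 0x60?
Convert 0x60 (hexadecimal) → 6×16 = 96 (decimal)
Compute -98 × 96 = -9408
-9408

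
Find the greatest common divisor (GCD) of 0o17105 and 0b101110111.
Convert 0o17105 (octal) → 1×4096 + 7×512 + 1×64 + 5 = 7749 (decimal)
Convert 0b101110111 (binary) → 256 + 64 + 32 + 16 + 4 + 2 + 1 = 375 (decimal)
Compute gcd(7749, 375) = 3
3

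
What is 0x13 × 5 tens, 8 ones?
Convert 0x13 (hexadecimal) → 1×16 + 3 = 19 (decimal)
Convert 5 tens, 8 ones (place-value notation) → 5×10 + 8 = 58 (decimal)
Compute 19 × 58 = 1102
1102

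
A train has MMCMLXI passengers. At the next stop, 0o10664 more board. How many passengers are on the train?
Convert MMCMLXI (Roman numeral) → 1000 + 1000 + 900 + 50 + 10 + 1 = 2961 (decimal)
Convert 0o10664 (octal) → 1×4096 + 6×64 + 6×8 + 4 = 4532 (decimal)
Compute 2961 + 4532 = 7493
7493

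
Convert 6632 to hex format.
Convert 6632 (decimal) → 6632 = 1×4096 + 9×256 + 14×16 + 8 → 0x19E8 (hexadecimal)
0x19E8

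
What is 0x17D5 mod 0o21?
Convert 0x17D5 (hexadecimal) → 1×4096 + 7×256 + 13×16 + 5 = 6101 (decimal)
Convert 0o21 (octal) → 2×8 + 1 = 17 (decimal)
Compute 6101 mod 17 = 15
15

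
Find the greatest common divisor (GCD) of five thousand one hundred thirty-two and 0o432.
Convert five thousand one hundred thirty-two (English words) → 5×1000 + 1×100 + 32 = 5132 (decimal)
Convert 0o432 (octal) → 4×64 + 3×8 + 2 = 282 (decimal)
Compute gcd(5132, 282) = 2
2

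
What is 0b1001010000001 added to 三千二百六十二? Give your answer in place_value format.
Convert 0b1001010000001 (binary) → 4096 + 512 + 128 + 1 = 4737 (decimal)
Convert 三千二百六十二 (Chinese numeral) → 3×1000 + 2×100 + 6×10 + 2 = 3262 (decimal)
Compute 4737 + 3262 = 7999
Convert 7999 (decimal) → 7999 = 7×1000 + 9×100 + 9×10 + 9 → 7 thousands, 9 hundreds, 9 tens, 9 ones (place-value notation)
7 thousands, 9 hundreds, 9 tens, 9 ones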